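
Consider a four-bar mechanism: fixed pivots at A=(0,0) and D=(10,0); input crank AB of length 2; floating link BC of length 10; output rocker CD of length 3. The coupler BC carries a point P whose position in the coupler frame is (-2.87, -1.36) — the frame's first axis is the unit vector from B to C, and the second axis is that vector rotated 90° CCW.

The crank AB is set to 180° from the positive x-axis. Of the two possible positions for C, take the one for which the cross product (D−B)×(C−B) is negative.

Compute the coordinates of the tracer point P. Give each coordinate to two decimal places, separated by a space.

A=(0,0), D=(10.00,0)
B = A + 2.00·(cos180°, sin180°) = (-2.0000, 0.0000)
|BD| = 12.0000
circle(B,10.00) ∩ circle(D,3.00): a=9.7917, h=2.0306
  candidates: C₊=(7.7917,2.0306) cross=24.367; C₋=(7.7917,-2.0306) cross=-24.367
  mode - wants cross < 0 → take C=(7.7917,-2.0306) (cross=-24.367)
ex = (C−B)/|BC| = (0.9792,-0.2031); ey = (0.2031,0.9792)
P = B + -2.87·ex + -1.36·ey = (-5.0864,-0.7489)

-5.09 -0.75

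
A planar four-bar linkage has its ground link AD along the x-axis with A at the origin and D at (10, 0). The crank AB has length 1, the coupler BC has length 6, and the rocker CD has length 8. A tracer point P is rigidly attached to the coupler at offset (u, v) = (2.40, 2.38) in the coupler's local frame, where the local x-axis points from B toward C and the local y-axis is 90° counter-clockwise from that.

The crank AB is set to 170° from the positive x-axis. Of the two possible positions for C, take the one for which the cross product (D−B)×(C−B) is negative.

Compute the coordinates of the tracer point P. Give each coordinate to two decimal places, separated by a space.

2.39 0.09

A=(0,0), D=(10.00,0)
B = A + 1.00·(cos170°, sin170°) = (-0.9848, 0.1736)
|BD| = 10.9862
circle(B,6.00) ∩ circle(D,8.00): a=4.2188, h=4.2664
  candidates: C₊=(3.3009,4.3728) cross=46.871; C₋=(3.1660,-4.1589) cross=-46.871
  mode - wants cross < 0 → take C=(3.1660,-4.1589) (cross=-46.871)
ex = (C−B)/|BC| = (0.6918,-0.7221); ey = (0.7221,0.6918)
P = B + 2.40·ex + 2.38·ey = (2.3941,0.0871)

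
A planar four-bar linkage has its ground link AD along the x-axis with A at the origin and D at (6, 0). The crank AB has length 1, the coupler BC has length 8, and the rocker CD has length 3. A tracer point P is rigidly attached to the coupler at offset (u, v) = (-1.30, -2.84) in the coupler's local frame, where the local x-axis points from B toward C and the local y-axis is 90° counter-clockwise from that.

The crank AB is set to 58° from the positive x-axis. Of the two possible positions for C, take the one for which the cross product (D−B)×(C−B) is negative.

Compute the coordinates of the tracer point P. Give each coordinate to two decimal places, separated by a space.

A=(0,0), D=(6.00,0)
B = A + 1.00·(cos58°, sin58°) = (0.5299, 0.8480)
|BD| = 5.5354
circle(B,8.00) ∩ circle(D,3.00): a=7.7357, h=2.0393
  candidates: C₊=(8.4867,1.6781) cross=11.288; C₋=(7.8619,-2.3523) cross=-11.288
  mode - wants cross < 0 → take C=(7.8619,-2.3523) (cross=-11.288)
ex = (C−B)/|BC| = (0.9165,-0.4000); ey = (0.4000,0.9165)
P = B + -1.30·ex + -2.84·ey = (-1.7977,-1.2347)

-1.80 -1.23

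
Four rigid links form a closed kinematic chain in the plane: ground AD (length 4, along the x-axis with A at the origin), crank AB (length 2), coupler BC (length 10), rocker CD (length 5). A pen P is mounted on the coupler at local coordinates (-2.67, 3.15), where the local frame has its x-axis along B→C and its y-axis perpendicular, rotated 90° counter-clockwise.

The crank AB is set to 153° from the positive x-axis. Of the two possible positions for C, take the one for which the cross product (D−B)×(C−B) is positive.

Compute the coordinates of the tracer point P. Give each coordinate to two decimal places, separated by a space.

-5.05 3.43

A=(0,0), D=(4.00,0)
B = A + 2.00·(cos153°, sin153°) = (-1.7820, 0.9080)
|BD| = 5.8529
circle(B,10.00) ∩ circle(D,5.00): a=9.3335, h=3.5896
  candidates: C₊=(7.9954,3.0061) cross=21.009; C₋=(6.8817,-4.0861) cross=-21.009
  mode + wants cross > 0 → take C=(7.9954,3.0061) (cross=21.009)
ex = (C−B)/|BC| = (0.9777,0.2098); ey = (-0.2098,0.9777)
P = B + -2.67·ex + 3.15·ey = (-5.0535,3.4277)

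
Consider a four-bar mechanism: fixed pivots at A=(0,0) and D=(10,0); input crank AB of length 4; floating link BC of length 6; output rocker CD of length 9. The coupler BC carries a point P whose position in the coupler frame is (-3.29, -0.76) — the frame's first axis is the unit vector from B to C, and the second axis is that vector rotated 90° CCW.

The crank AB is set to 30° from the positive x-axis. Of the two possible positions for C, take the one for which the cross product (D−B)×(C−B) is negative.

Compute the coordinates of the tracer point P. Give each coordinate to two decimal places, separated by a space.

3.63 5.37

A=(0,0), D=(10.00,0)
B = A + 4.00·(cos30°, sin30°) = (3.4641, 2.0000)
|BD| = 6.8351
circle(B,6.00) ∩ circle(D,9.00): a=0.1257, h=5.9987
  candidates: C₊=(5.3395,7.6994) cross=41.001; C₋=(1.8290,-3.7729) cross=-41.001
  mode - wants cross < 0 → take C=(1.8290,-3.7729) (cross=-41.001)
ex = (C−B)/|BC| = (-0.2725,-0.9622); ey = (0.9622,-0.2725)
P = B + -3.29·ex + -0.76·ey = (3.6294,5.3726)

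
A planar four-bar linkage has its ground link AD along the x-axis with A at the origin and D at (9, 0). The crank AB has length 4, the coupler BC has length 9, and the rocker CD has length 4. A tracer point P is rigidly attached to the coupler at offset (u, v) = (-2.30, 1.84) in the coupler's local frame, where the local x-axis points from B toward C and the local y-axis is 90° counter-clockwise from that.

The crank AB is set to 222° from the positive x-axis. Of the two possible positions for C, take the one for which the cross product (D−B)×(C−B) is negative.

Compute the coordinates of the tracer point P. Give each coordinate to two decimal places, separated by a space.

A=(0,0), D=(9.00,0)
B = A + 4.00·(cos222°, sin222°) = (-2.9726, -2.6765)
|BD| = 12.2681
circle(B,9.00) ∩ circle(D,4.00): a=8.7832, h=1.9635
  candidates: C₊=(5.1707,1.1559) cross=24.089; C₋=(6.0274,-2.6765) cross=-24.089
  mode - wants cross < 0 → take C=(6.0274,-2.6765) (cross=-24.089)
ex = (C−B)/|BC| = (1.0000,0.0000); ey = (-0.0000,1.0000)
P = B + -2.30·ex + 1.84·ey = (-5.2726,-0.8365)

-5.27 -0.84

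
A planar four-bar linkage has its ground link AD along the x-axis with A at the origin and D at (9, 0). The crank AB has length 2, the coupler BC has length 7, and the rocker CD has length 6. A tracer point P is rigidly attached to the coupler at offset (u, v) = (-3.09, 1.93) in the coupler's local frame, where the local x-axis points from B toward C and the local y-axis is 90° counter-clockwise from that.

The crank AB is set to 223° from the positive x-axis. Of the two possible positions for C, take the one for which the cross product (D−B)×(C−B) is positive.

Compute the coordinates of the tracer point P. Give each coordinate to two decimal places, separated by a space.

A=(0,0), D=(9.00,0)
B = A + 2.00·(cos223°, sin223°) = (-1.4627, -1.3640)
|BD| = 10.5512
circle(B,7.00) ∩ circle(D,6.00): a=5.8917, h=3.7800
  candidates: C₊=(3.8909,3.1459) cross=39.884; C₋=(4.8682,-4.3506) cross=-39.884
  mode + wants cross > 0 → take C=(3.8909,3.1459) (cross=39.884)
ex = (C−B)/|BC| = (0.7648,0.6443); ey = (-0.6443,0.7648)
P = B + -3.09·ex + 1.93·ey = (-5.0694,-1.8787)

-5.07 -1.88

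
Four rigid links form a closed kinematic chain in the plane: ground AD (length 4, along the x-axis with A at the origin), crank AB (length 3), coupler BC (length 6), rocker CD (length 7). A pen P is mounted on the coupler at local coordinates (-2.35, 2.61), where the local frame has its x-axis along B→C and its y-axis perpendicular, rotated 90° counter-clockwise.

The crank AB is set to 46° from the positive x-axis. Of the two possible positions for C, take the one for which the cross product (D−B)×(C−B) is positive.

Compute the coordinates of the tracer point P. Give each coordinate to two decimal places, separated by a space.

A=(0,0), D=(4.00,0)
B = A + 3.00·(cos46°, sin46°) = (2.0840, 2.1580)
|BD| = 2.8859
circle(B,6.00) ∩ circle(D,7.00): a=-0.8094, h=5.9452
  candidates: C₊=(5.9923,6.7105) cross=17.157; C₋=(-2.8992,-1.1839) cross=-17.157
  mode + wants cross > 0 → take C=(5.9923,6.7105) (cross=17.157)
ex = (C−B)/|BC| = (0.6514,0.7587); ey = (-0.7587,0.6514)
P = B + -2.35·ex + 2.61·ey = (-1.4271,2.0751)

-1.43 2.08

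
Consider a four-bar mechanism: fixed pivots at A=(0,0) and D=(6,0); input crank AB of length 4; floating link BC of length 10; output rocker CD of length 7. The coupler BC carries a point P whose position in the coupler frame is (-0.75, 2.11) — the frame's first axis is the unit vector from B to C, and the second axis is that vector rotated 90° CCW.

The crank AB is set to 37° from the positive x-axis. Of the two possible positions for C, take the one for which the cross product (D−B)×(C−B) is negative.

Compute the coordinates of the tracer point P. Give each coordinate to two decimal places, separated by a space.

4.91 3.84

A=(0,0), D=(6.00,0)
B = A + 4.00·(cos37°, sin37°) = (3.1945, 2.4073)
|BD| = 3.6967
circle(B,10.00) ∩ circle(D,7.00): a=8.7464, h=4.8477
  candidates: C₊=(12.9891,0.3906) cross=17.920; C₋=(6.6755,-6.9673) cross=-17.920
  mode - wants cross < 0 → take C=(6.6755,-6.9673) (cross=-17.920)
ex = (C−B)/|BC| = (0.3481,-0.9375); ey = (0.9375,0.3481)
P = B + -0.75·ex + 2.11·ey = (4.9115,3.8448)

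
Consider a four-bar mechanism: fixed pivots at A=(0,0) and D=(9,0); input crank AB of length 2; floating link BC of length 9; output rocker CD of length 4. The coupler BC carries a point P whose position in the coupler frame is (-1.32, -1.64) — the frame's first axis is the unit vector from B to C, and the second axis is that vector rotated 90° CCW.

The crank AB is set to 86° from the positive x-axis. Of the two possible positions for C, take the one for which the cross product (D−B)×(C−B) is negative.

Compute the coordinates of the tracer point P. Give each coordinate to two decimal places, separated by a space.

A=(0,0), D=(9.00,0)
B = A + 2.00·(cos86°, sin86°) = (0.1395, 1.9951)
|BD| = 9.0823
circle(B,9.00) ∩ circle(D,4.00): a=8.1195, h=3.8824
  candidates: C₊=(8.9136,3.9991) cross=35.261; C₋=(7.2079,-3.5761) cross=-35.261
  mode - wants cross < 0 → take C=(7.2079,-3.5761) (cross=-35.261)
ex = (C−B)/|BC| = (0.7854,-0.6190); ey = (0.6190,0.7854)
P = B + -1.32·ex + -1.64·ey = (-1.9124,1.5242)

-1.91 1.52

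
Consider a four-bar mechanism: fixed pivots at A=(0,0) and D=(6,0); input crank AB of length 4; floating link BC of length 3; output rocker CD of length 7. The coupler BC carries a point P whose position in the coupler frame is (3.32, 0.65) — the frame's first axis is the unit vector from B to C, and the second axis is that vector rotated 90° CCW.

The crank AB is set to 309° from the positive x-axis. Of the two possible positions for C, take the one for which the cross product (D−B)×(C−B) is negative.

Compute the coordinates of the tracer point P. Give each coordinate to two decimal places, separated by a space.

3.24 -6.41

A=(0,0), D=(6.00,0)
B = A + 4.00·(cos309°, sin309°) = (2.5173, -3.1086)
|BD| = 4.6683
circle(B,3.00) ∩ circle(D,7.00): a=-1.9501, h=2.2797
  candidates: C₊=(-0.4556,-2.7064) cross=10.642; C₋=(2.5804,-6.1079) cross=-10.642
  mode - wants cross < 0 → take C=(2.5804,-6.1079) (cross=-10.642)
ex = (C−B)/|BC| = (0.0211,-0.9998); ey = (0.9998,0.0211)
P = B + 3.32·ex + 0.65·ey = (3.2370,-6.4142)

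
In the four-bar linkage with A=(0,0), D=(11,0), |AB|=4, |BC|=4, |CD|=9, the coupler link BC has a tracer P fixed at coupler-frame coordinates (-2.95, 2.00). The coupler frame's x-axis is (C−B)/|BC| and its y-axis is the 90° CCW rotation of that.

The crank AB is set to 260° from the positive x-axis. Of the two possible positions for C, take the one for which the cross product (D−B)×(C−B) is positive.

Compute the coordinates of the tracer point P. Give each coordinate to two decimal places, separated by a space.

A=(0,0), D=(11.00,0)
B = A + 4.00·(cos260°, sin260°) = (-0.6946, -3.9392)
|BD| = 12.3402
circle(B,4.00) ∩ circle(D,9.00): a=3.5364, h=1.8691
  candidates: C₊=(2.0602,-1.0390) cross=23.065; C₋=(3.2535,-4.5816) cross=-23.065
  mode + wants cross > 0 → take C=(2.0602,-1.0390) (cross=23.065)
ex = (C−B)/|BC| = (0.6887,0.7251); ey = (-0.7251,0.6887)
P = B + -2.95·ex + 2.00·ey = (-4.1763,-4.7008)

-4.18 -4.70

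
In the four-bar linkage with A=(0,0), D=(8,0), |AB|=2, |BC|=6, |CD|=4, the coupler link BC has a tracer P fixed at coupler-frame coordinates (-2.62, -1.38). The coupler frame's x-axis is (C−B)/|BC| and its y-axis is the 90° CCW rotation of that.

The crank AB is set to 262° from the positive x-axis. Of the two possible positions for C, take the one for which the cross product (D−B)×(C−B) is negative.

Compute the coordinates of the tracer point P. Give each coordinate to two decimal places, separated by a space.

-3.12 -2.80

A=(0,0), D=(8.00,0)
B = A + 2.00·(cos262°, sin262°) = (-0.2783, -1.9805)
|BD| = 8.5120
circle(B,6.00) ∩ circle(D,4.00): a=5.4308, h=2.5508
  candidates: C₊=(4.4099,1.7638) cross=21.712; C₋=(5.5969,-3.1977) cross=-21.712
  mode - wants cross < 0 → take C=(5.5969,-3.1977) (cross=-21.712)
ex = (C−B)/|BC| = (0.9792,-0.2029); ey = (0.2029,0.9792)
P = B + -2.62·ex + -1.38·ey = (-3.1238,-2.8004)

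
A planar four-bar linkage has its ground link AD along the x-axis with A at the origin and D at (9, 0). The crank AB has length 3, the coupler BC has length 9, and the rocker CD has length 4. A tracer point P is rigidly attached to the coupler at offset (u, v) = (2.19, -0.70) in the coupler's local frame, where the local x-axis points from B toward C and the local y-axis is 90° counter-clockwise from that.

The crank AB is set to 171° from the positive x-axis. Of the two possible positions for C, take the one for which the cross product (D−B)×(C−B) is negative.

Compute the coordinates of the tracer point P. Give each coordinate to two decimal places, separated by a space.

A=(0,0), D=(9.00,0)
B = A + 3.00·(cos171°, sin171°) = (-2.9631, 0.4693)
|BD| = 11.9723
circle(B,9.00) ∩ circle(D,4.00): a=8.7007, h=2.3015
  candidates: C₊=(5.8212,2.4280) cross=27.555; C₋=(5.6408,-2.1715) cross=-27.555
  mode - wants cross < 0 → take C=(5.6408,-2.1715) (cross=-27.555)
ex = (C−B)/|BC| = (0.9560,-0.2934); ey = (0.2934,0.9560)
P = B + 2.19·ex + -0.70·ey = (-1.0749,-0.8425)

-1.07 -0.84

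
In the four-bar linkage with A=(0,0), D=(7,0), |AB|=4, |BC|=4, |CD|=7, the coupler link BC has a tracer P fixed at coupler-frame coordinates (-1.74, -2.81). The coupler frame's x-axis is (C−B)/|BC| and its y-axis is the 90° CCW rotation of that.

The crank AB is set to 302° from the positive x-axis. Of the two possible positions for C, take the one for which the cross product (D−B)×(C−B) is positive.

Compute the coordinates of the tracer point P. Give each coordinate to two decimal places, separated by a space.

5.42 -3.38

A=(0,0), D=(7.00,0)
B = A + 4.00·(cos302°, sin302°) = (2.1197, -3.3922)
|BD| = 5.9434
circle(B,4.00) ∩ circle(D,7.00): a=0.1956, h=3.9952
  candidates: C₊=(-0.0000,0.0000) cross=23.745; C₋=(4.5605,-6.5612) cross=-23.745
  mode + wants cross > 0 → take C=(-0.0000,0.0000) (cross=23.745)
ex = (C−B)/|BC| = (-0.5299,0.8480); ey = (-0.8480,-0.5299)
P = B + -1.74·ex + -2.81·ey = (5.4248,-3.3787)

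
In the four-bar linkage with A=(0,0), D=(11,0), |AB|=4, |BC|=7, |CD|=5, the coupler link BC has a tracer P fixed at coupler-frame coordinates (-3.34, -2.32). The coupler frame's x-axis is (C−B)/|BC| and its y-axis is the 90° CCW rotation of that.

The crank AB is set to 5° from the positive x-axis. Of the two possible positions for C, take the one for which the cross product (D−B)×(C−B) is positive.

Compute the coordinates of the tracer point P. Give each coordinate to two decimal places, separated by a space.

2.84 -3.55

A=(0,0), D=(11.00,0)
B = A + 4.00·(cos5°, sin5°) = (3.9848, 0.3486)
|BD| = 7.0239
circle(B,7.00) ∩ circle(D,5.00): a=5.2204, h=4.6634
  candidates: C₊=(9.4302,4.7472) cross=32.755; C₋=(8.9673,-4.5682) cross=-32.755
  mode + wants cross > 0 → take C=(9.4302,4.7472) (cross=32.755)
ex = (C−B)/|BC| = (0.7779,0.6284); ey = (-0.6284,0.7779)
P = B + -3.34·ex + -2.32·ey = (2.8443,-3.5549)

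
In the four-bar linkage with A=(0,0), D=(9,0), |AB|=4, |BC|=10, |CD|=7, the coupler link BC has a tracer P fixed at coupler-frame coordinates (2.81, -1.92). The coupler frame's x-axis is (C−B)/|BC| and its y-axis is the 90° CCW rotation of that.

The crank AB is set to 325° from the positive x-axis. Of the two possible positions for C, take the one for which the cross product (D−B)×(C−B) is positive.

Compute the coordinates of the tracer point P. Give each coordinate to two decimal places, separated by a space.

A=(0,0), D=(9.00,0)
B = A + 4.00·(cos325°, sin325°) = (3.2766, -2.2943)
|BD| = 6.1661
circle(B,10.00) ∩ circle(D,7.00): a=7.2186, h=6.9204
  candidates: C₊=(7.4019,6.8151) cross=42.672; C₋=(12.5518,-6.0319) cross=-42.672
  mode + wants cross > 0 → take C=(7.4019,6.8151) (cross=42.672)
ex = (C−B)/|BC| = (0.4125,0.9109); ey = (-0.9109,0.4125)
P = B + 2.81·ex + -1.92·ey = (6.1848,-0.5266)

6.18 -0.53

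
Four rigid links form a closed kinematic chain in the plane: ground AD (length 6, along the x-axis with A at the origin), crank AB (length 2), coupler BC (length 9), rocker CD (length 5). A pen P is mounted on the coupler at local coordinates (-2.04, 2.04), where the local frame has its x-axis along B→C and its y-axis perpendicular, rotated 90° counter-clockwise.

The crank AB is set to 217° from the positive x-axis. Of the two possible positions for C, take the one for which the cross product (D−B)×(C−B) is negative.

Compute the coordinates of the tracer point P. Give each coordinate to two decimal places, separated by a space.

A=(0,0), D=(6.00,0)
B = A + 2.00·(cos217°, sin217°) = (-1.5973, -1.2036)
|BD| = 7.6920
circle(B,9.00) ∩ circle(D,5.00): a=7.4861, h=4.9958
  candidates: C₊=(5.0149,4.9020) cross=38.428; C₋=(6.5784,-4.9664) cross=-38.428
  mode - wants cross < 0 → take C=(6.5784,-4.9664) (cross=-38.428)
ex = (C−B)/|BC| = (0.9084,-0.4181); ey = (0.4181,0.9084)
P = B + -2.04·ex + 2.04·ey = (-2.5975,1.5024)

-2.60 1.50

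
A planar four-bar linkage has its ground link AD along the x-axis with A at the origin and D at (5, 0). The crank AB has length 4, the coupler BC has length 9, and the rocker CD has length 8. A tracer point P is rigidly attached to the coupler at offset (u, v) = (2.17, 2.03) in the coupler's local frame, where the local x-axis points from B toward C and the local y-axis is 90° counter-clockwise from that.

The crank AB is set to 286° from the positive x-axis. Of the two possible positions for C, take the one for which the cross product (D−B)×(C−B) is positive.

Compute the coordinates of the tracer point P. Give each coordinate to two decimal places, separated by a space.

-1.45 -2.33

A=(0,0), D=(5.00,0)
B = A + 4.00·(cos286°, sin286°) = (1.1025, -3.8450)
|BD| = 5.4749
circle(B,9.00) ∩ circle(D,8.00): a=4.2900, h=7.9118
  candidates: C₊=(-1.4000,4.8000) cross=43.316; C₋=(9.7130,-6.4644) cross=-43.316
  mode + wants cross > 0 → take C=(-1.4000,4.8000) (cross=43.316)
ex = (C−B)/|BC| = (-0.2781,0.9606); ey = (-0.9606,-0.2781)
P = B + 2.17·ex + 2.03·ey = (-1.4508,-2.3251)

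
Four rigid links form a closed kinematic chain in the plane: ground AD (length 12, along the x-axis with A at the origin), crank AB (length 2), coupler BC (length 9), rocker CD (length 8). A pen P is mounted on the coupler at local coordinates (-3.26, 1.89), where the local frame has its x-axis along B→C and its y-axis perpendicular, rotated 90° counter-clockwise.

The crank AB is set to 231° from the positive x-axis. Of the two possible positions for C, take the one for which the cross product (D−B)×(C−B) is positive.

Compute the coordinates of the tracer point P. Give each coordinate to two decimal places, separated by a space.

-4.94 -2.35

A=(0,0), D=(12.00,0)
B = A + 2.00·(cos231°, sin231°) = (-1.2586, -1.5543)
|BD| = 13.3494
circle(B,9.00) ∩ circle(D,8.00): a=7.3114, h=5.2481
  candidates: C₊=(5.3920,4.5094) cross=70.059; C₋=(6.6141,-5.9154) cross=-70.059
  mode + wants cross > 0 → take C=(5.3920,4.5094) (cross=70.059)
ex = (C−B)/|BC| = (0.7390,0.6737); ey = (-0.6737,0.7390)
P = B + -3.26·ex + 1.89·ey = (-4.9410,-2.3541)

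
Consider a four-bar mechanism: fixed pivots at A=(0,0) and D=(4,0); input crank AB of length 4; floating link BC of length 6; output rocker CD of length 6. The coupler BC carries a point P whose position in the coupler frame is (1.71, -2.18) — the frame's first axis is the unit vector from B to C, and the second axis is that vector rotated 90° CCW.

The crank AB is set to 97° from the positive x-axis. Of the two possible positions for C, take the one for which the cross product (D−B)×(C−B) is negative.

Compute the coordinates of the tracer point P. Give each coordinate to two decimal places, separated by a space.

A=(0,0), D=(4.00,0)
B = A + 4.00·(cos97°, sin97°) = (-0.4875, 3.9702)
|BD| = 5.9916
circle(B,6.00) ∩ circle(D,6.00): a=2.9958, h=5.1986
  candidates: C₊=(5.2009,5.8786) cross=31.148; C₋=(-1.6884,-1.9084) cross=-31.148
  mode - wants cross < 0 → take C=(-1.6884,-1.9084) (cross=-31.148)
ex = (C−B)/|BC| = (-0.2002,-0.9798); ey = (0.9798,-0.2002)
P = B + 1.71·ex + -2.18·ey = (-2.9656,2.7311)

-2.97 2.73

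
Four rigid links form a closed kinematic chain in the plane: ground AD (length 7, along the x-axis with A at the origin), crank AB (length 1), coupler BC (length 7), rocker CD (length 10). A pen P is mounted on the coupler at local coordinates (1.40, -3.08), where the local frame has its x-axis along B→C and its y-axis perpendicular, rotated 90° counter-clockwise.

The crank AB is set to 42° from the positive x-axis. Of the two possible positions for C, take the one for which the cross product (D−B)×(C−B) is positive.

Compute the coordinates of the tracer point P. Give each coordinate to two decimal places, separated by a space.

3.79 2.14

A=(0,0), D=(7.00,0)
B = A + 1.00·(cos42°, sin42°) = (0.7431, 0.6691)
|BD| = 6.2925
circle(B,7.00) ∩ circle(D,10.00): a=-0.9062, h=6.9411
  candidates: C₊=(0.5802,7.6672) cross=43.677; C₋=(-0.8960,-6.1363) cross=-43.677
  mode + wants cross > 0 → take C=(0.5802,7.6672) (cross=43.677)
ex = (C−B)/|BC| = (-0.0233,0.9997); ey = (-0.9997,-0.0233)
P = B + 1.40·ex + -3.08·ey = (3.7897,2.1404)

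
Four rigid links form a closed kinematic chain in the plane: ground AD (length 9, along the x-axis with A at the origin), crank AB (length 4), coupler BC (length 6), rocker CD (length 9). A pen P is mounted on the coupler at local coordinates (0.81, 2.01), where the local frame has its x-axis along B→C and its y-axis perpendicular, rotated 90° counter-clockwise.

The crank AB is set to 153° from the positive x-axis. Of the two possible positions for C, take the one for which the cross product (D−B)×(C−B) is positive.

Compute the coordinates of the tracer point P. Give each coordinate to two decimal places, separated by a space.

-3.95 3.95

A=(0,0), D=(9.00,0)
B = A + 4.00·(cos153°, sin153°) = (-3.5640, 1.8160)
|BD| = 12.6946
circle(B,6.00) ∩ circle(D,9.00): a=4.5749, h=3.8821
  candidates: C₊=(1.5191,5.0037) cross=49.281; C₋=(0.4085,-2.6806) cross=-49.281
  mode + wants cross > 0 → take C=(1.5191,5.0037) (cross=49.281)
ex = (C−B)/|BC| = (0.8472,0.5313); ey = (-0.5313,0.8472)
P = B + 0.81·ex + 2.01·ey = (-3.9457,3.9492)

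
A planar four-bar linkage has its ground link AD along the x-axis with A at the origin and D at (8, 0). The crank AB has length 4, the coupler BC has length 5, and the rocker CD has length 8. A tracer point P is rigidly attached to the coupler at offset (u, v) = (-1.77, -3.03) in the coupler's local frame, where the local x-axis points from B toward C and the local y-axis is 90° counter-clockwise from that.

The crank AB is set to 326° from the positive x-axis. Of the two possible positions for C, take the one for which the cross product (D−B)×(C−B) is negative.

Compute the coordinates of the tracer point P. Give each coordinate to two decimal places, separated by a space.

A=(0,0), D=(8.00,0)
B = A + 4.00·(cos326°, sin326°) = (3.3162, -2.2368)
|BD| = 5.1905
circle(B,5.00) ∩ circle(D,8.00): a=-1.1616, h=4.8632
  candidates: C₊=(0.1722,1.6511) cross=25.243; C₋=(4.3637,-7.1258) cross=-25.243
  mode - wants cross < 0 → take C=(4.3637,-7.1258) (cross=-25.243)
ex = (C−B)/|BC| = (0.2095,-0.9778); ey = (0.9778,0.2095)
P = B + -1.77·ex + -3.03·ey = (-0.0174,-1.1409)

-0.02 -1.14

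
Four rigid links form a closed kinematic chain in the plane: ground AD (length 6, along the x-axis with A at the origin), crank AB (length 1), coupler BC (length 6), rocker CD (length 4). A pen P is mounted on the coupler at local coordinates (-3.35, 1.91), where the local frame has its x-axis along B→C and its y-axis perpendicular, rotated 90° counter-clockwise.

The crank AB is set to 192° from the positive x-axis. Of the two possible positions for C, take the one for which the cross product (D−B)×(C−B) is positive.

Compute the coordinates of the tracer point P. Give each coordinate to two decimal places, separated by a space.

-4.81 -0.67

A=(0,0), D=(6.00,0)
B = A + 1.00·(cos192°, sin192°) = (-0.9781, -0.2079)
|BD| = 6.9812
circle(B,6.00) ∩ circle(D,4.00): a=4.9230, h=3.4298
  candidates: C₊=(3.8406,3.3670) cross=23.945; C₋=(4.0448,-3.4896) cross=-23.945
  mode + wants cross > 0 → take C=(3.8406,3.3670) (cross=23.945)
ex = (C−B)/|BC| = (0.8031,0.5958); ey = (-0.5958,0.8031)
P = B + -3.35·ex + 1.91·ey = (-4.8066,-0.6700)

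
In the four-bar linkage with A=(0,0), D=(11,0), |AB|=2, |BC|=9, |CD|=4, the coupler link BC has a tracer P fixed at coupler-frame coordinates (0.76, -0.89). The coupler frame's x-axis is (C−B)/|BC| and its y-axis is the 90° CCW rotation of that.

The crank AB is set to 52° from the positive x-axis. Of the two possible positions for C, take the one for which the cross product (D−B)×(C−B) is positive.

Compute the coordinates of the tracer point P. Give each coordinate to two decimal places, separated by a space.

2.19 0.91

A=(0,0), D=(11.00,0)
B = A + 2.00·(cos52°, sin52°) = (1.2313, 1.5760)
|BD| = 9.8950
circle(B,9.00) ∩ circle(D,4.00): a=8.2320, h=3.6379
  candidates: C₊=(9.9376,3.8563) cross=35.997; C₋=(8.7788,-3.3266) cross=-35.997
  mode + wants cross > 0 → take C=(9.9376,3.8563) (cross=35.997)
ex = (C−B)/|BC| = (0.9674,0.2534); ey = (-0.2534,0.9674)
P = B + 0.76·ex + -0.89·ey = (2.1920,0.9076)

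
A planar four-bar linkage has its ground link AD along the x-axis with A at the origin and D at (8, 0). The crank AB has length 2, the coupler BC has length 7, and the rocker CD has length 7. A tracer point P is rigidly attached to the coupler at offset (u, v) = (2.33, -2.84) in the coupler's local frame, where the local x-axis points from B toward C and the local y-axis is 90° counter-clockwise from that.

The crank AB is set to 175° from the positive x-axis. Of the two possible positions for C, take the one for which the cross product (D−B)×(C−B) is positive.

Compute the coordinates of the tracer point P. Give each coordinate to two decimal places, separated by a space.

1.65 -0.28

A=(0,0), D=(8.00,0)
B = A + 2.00·(cos175°, sin175°) = (-1.9924, 0.1743)
|BD| = 9.9939
circle(B,7.00) ∩ circle(D,7.00): a=4.9970, h=4.9021
  candidates: C₊=(3.0893,4.9885) cross=48.991; C₋=(2.9183,-4.8142) cross=-48.991
  mode + wants cross > 0 → take C=(3.0893,4.9885) (cross=48.991)
ex = (C−B)/|BC| = (0.7260,0.6877); ey = (-0.6877,0.7260)
P = B + 2.33·ex + -2.84·ey = (1.6523,-0.2850)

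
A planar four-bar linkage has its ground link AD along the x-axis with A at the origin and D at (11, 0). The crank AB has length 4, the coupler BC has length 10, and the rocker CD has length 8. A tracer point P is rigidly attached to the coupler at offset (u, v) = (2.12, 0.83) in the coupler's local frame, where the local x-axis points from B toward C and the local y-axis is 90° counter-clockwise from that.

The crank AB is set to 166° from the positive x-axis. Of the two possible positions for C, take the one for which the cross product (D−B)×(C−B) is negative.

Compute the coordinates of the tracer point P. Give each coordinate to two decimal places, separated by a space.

-1.66 0.48

A=(0,0), D=(11.00,0)
B = A + 4.00·(cos166°, sin166°) = (-3.8812, 0.9677)
|BD| = 14.9126
circle(B,10.00) ∩ circle(D,8.00): a=8.6633, h=4.9947
  candidates: C₊=(5.0880,5.3896) cross=74.483; C₋=(4.4398,-4.5786) cross=-74.483
  mode - wants cross < 0 → take C=(4.4398,-4.5786) (cross=-74.483)
ex = (C−B)/|BC| = (0.8321,-0.5546); ey = (0.5546,0.8321)
P = B + 2.12·ex + 0.83·ey = (-1.6568,0.4825)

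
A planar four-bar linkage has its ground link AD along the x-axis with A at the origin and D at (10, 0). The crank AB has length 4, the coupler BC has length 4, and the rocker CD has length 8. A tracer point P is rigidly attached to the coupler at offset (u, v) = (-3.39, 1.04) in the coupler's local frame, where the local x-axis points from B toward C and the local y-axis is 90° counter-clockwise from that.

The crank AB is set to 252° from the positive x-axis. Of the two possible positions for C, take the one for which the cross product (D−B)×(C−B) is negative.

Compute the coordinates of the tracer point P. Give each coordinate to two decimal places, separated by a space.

A=(0,0), D=(10.00,0)
B = A + 4.00·(cos252°, sin252°) = (-1.2361, -3.8042)
|BD| = 11.8626
circle(B,4.00) ∩ circle(D,8.00): a=3.9081, h=0.8523
  candidates: C₊=(2.1923,-1.7436) cross=10.111; C₋=(2.7390,-3.3582) cross=-10.111
  mode - wants cross < 0 → take C=(2.7390,-3.3582) (cross=-10.111)
ex = (C−B)/|BC| = (0.9938,0.1115); ey = (-0.1115,0.9938)
P = B + -3.39·ex + 1.04·ey = (-4.7209,-3.1487)

-4.72 -3.15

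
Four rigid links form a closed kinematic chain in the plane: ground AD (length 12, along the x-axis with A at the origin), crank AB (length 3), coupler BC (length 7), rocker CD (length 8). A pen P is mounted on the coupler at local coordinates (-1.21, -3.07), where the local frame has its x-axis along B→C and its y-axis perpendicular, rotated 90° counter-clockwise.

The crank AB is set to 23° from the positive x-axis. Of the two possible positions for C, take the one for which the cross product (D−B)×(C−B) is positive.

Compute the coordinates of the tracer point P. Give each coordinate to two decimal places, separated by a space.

A=(0,0), D=(12.00,0)
B = A + 3.00·(cos23°, sin23°) = (2.7615, 1.1722)
|BD| = 9.3126
circle(B,7.00) ∩ circle(D,8.00): a=3.8509, h=5.8456
  candidates: C₊=(7.3176,6.4865) cross=54.437; C₋=(5.8460,-5.1116) cross=-54.437
  mode + wants cross > 0 → take C=(7.3176,6.4865) (cross=54.437)
ex = (C−B)/|BC| = (0.6509,0.7592); ey = (-0.7592,0.6509)
P = B + -1.21·ex + -3.07·ey = (4.3047,-1.7446)

4.30 -1.74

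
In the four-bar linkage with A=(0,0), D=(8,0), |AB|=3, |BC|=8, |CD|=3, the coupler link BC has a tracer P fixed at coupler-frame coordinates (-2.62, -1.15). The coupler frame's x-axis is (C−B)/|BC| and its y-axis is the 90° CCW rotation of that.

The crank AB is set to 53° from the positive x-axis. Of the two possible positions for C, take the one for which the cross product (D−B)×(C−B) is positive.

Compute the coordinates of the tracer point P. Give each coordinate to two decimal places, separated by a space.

A=(0,0), D=(8.00,0)
B = A + 3.00·(cos53°, sin53°) = (1.8054, 2.3959)
|BD| = 6.6418
circle(B,8.00) ∩ circle(D,3.00): a=7.4613, h=2.8859
  candidates: C₊=(9.8054,2.3959) cross=19.167; C₋=(7.7234,-2.9872) cross=-19.167
  mode + wants cross > 0 → take C=(9.8054,2.3959) (cross=19.167)
ex = (C−B)/|BC| = (1.0000,0.0000); ey = (-0.0000,1.0000)
P = B + -2.62·ex + -1.15·ey = (-0.8146,1.2459)

-0.81 1.25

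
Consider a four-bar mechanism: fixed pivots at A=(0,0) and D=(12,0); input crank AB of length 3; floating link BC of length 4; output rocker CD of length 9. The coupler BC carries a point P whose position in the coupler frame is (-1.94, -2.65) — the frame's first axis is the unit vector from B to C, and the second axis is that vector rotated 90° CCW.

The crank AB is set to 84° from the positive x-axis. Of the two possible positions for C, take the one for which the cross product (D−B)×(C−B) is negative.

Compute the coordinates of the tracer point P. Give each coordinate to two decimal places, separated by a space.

A=(0,0), D=(12.00,0)
B = A + 3.00·(cos84°, sin84°) = (0.3136, 2.9836)
|BD| = 12.0613
circle(B,4.00) ∩ circle(D,9.00): a=3.3361, h=2.2070
  candidates: C₊=(4.0919,4.2967) cross=26.619; C₋=(3.0000,0.0199) cross=-26.619
  mode - wants cross < 0 → take C=(3.0000,0.0199) (cross=-26.619)
ex = (C−B)/|BC| = (0.6716,-0.7409); ey = (0.7409,0.6716)
P = B + -1.94·ex + -2.65·ey = (-2.9527,2.6412)

-2.95 2.64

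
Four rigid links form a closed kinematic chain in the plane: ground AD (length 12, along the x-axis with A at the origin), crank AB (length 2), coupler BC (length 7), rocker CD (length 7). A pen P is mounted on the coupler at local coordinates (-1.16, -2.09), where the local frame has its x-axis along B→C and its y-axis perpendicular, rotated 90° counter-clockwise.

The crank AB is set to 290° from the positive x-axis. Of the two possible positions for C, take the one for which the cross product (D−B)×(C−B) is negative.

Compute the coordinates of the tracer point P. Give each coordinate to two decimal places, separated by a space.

A=(0,0), D=(12.00,0)
B = A + 2.00·(cos290°, sin290°) = (0.6840, -1.8794)
|BD| = 11.4710
circle(B,7.00) ∩ circle(D,7.00): a=5.7355, h=4.0130
  candidates: C₊=(5.6845,3.0191) cross=46.033; C₋=(6.9995,-4.8985) cross=-46.033
  mode - wants cross < 0 → take C=(6.9995,-4.8985) (cross=-46.033)
ex = (C−B)/|BC| = (0.9022,-0.4313); ey = (0.4313,0.9022)
P = B + -1.16·ex + -2.09·ey = (-1.2639,-3.2647)

-1.26 -3.26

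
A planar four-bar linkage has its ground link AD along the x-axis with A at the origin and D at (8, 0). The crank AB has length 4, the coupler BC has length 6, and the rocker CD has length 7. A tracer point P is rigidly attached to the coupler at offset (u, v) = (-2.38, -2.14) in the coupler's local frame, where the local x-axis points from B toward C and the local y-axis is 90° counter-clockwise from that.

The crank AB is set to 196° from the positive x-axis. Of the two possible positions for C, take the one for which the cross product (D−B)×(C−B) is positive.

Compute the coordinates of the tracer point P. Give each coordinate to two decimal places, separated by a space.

-4.78 -4.16

A=(0,0), D=(8.00,0)
B = A + 4.00·(cos196°, sin196°) = (-3.8450, -1.1025)
|BD| = 11.8962
circle(B,6.00) ∩ circle(D,7.00): a=5.4017, h=2.6118
  candidates: C₊=(1.2914,1.9986) cross=31.070; C₋=(1.7755,-3.2024) cross=-31.070
  mode + wants cross > 0 → take C=(1.2914,1.9986) (cross=31.070)
ex = (C−B)/|BC| = (0.8561,0.5169); ey = (-0.5169,0.8561)
P = B + -2.38·ex + -2.14·ey = (-4.7764,-4.1647)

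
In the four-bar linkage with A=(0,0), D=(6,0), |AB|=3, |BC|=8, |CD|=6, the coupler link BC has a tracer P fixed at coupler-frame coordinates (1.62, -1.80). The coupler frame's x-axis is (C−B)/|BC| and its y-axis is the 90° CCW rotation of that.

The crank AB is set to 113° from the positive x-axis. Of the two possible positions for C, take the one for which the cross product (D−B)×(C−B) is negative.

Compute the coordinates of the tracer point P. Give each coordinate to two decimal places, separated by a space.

A=(0,0), D=(6.00,0)
B = A + 3.00·(cos113°, sin113°) = (-1.1722, 2.7615)
|BD| = 7.6855
circle(B,8.00) ∩ circle(D,6.00): a=5.6644, h=5.6493
  candidates: C₊=(6.1438,5.9983) cross=43.418; C₋=(2.0840,-4.5458) cross=-43.418
  mode - wants cross < 0 → take C=(2.0840,-4.5458) (cross=-43.418)
ex = (C−B)/|BC| = (0.4070,-0.9134); ey = (0.9134,0.4070)
P = B + 1.62·ex + -1.80·ey = (-2.1570,0.5491)

-2.16 0.55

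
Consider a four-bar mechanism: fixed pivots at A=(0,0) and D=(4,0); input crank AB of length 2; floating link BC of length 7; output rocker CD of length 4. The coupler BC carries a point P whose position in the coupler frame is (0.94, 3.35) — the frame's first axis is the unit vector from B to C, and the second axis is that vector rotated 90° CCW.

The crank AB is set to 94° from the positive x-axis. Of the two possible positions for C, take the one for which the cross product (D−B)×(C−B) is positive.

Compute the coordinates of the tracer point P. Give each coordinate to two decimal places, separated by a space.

0.39 5.43

A=(0,0), D=(4.00,0)
B = A + 2.00·(cos94°, sin94°) = (-0.1395, 1.9951)
|BD| = 4.5952
circle(B,7.00) ∩ circle(D,4.00): a=5.8883, h=3.7852
  candidates: C₊=(6.8083,2.8484) cross=17.394; C₋=(3.5214,-3.9713) cross=-17.394
  mode + wants cross > 0 → take C=(6.8083,2.8484) (cross=17.394)
ex = (C−B)/|BC| = (0.9925,0.1219); ey = (-0.1219,0.9925)
P = B + 0.94·ex + 3.35·ey = (0.3851,5.4347)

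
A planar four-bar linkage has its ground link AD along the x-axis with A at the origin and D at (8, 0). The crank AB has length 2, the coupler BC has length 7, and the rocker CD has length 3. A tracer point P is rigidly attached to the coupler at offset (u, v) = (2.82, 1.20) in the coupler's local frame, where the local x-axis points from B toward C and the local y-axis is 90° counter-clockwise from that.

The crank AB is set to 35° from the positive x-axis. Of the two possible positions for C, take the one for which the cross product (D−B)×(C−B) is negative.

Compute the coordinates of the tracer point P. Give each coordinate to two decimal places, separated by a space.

4.63 0.48

A=(0,0), D=(8.00,0)
B = A + 2.00·(cos35°, sin35°) = (1.6383, 1.1472)
|BD| = 6.4643
circle(B,7.00) ∩ circle(D,3.00): a=6.3261, h=2.9968
  candidates: C₊=(8.3958,2.9738) cross=19.372; C₋=(7.3321,-2.9247) cross=-19.372
  mode - wants cross < 0 → take C=(7.3321,-2.9247) (cross=-19.372)
ex = (C−B)/|BC| = (0.8134,-0.5817); ey = (0.5817,0.8134)
P = B + 2.82·ex + 1.20·ey = (4.6301,0.4829)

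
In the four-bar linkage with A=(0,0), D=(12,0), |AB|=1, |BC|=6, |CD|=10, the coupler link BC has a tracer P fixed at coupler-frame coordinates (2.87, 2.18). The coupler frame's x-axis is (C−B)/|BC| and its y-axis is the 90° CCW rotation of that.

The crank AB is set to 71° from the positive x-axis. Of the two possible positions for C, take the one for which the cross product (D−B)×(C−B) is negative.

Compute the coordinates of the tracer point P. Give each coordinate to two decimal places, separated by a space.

A=(0,0), D=(12.00,0)
B = A + 1.00·(cos71°, sin71°) = (0.3256, 0.9455)
|BD| = 11.7127
circle(B,6.00) ∩ circle(D,10.00): a=3.1242, h=5.1224
  candidates: C₊=(3.8531,5.7990) cross=59.997; C₋=(3.0261,-4.4124) cross=-59.997
  mode - wants cross < 0 → take C=(3.0261,-4.4124) (cross=-59.997)
ex = (C−B)/|BC| = (0.4501,-0.8930); ey = (0.8930,0.4501)
P = B + 2.87·ex + 2.18·ey = (3.5640,-0.6362)

3.56 -0.64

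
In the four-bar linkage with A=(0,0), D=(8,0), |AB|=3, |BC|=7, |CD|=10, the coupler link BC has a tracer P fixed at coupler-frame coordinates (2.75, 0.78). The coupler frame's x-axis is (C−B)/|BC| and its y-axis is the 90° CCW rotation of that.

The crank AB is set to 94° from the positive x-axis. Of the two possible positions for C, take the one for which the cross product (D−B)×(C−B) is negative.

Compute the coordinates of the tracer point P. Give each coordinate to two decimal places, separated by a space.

0.18 0.16

A=(0,0), D=(8.00,0)
B = A + 3.00·(cos94°, sin94°) = (-0.2093, 2.9927)
|BD| = 8.7378
circle(B,7.00) ∩ circle(D,10.00): a=1.4505, h=6.8481
  candidates: C₊=(3.4990,8.9298) cross=59.837; C₋=(-1.1920,-3.9380) cross=-59.837
  mode - wants cross < 0 → take C=(-1.1920,-3.9380) (cross=-59.837)
ex = (C−B)/|BC| = (-0.1404,-0.9901); ey = (0.9901,-0.1404)
P = B + 2.75·ex + 0.78·ey = (0.1769,0.1604)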